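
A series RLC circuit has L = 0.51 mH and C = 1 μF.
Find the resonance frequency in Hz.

Step 1 — Resonance condition Im(Z)=0 gives ω₀ = 1/√(LC).
Step 2 — ω₀ = 1/√(0.00051·1e-06) = 4.428e+04 rad/s.
Step 3 — f₀ = ω₀/(2π) = 7047 Hz.

f₀ = 7047 Hz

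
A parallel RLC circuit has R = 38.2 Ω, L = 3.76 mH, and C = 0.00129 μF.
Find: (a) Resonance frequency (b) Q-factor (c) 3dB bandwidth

Step 1 — Resonance: ω₀ = 1/√(LC) = 1/√(0.00376·1.29e-09) = 4.541e+05 rad/s.
Step 2 — f₀ = ω₀/(2π) = 7.227e+04 Hz.
Step 3 — Parallel Q: Q = R/(ω₀L) = 38.2/(4.541e+05·0.00376) = 0.02238.
Step 4 — Bandwidth: Δω = ω₀/Q = 2.029e+07 rad/s; BW = Δω/(2π) = 3.23e+06 Hz.

(a) f₀ = 7.227e+04 Hz  (b) Q = 0.02238  (c) BW = 3.23e+06 Hz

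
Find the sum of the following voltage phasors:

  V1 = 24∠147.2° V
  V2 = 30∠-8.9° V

Step 1 — Convert each phasor to rectangular form:
  V1 = 24·(cos(147.2°) + j·sin(147.2°)) = -20.17 + j13 V
  V2 = 30·(cos(-8.9°) + j·sin(-8.9°)) = 29.64 - j4.641 V
Step 2 — Sum components: V_total = 9.465 + j8.36 V.
Step 3 — Convert to polar: |V_total| = 12.63 V, ∠V_total = 41.5°.

V_total = 12.63∠41.5° V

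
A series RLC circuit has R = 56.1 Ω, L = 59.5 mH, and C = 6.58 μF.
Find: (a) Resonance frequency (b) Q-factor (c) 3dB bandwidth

Step 1 — Resonance: ω₀ = 1/√(LC) = 1/√(0.0595·6.58e-06) = 1598 rad/s.
Step 2 — f₀ = ω₀/(2π) = 254.4 Hz.
Step 3 — Series Q: Q = ω₀L/R = 1598·0.0595/56.1 = 1.695.
Step 4 — Bandwidth: Δω = ω₀/Q = 942.9 rad/s; BW = Δω/(2π) = 150.1 Hz.

(a) f₀ = 254.4 Hz  (b) Q = 1.695  (c) BW = 150.1 Hz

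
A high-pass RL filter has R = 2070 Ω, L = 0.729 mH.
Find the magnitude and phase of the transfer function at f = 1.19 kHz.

Step 1 — Angular frequency: ω = 2π·1190 = 7477 rad/s.
Step 2 — Transfer function: H(jω) = jωL/(R + jωL).
Step 3 — Numerator jωL = j·5.451; denominator R + jωL = 2070 + j5.451.
Step 4 — H = 6.934e-06 + j0.002633.
Step 5 — Magnitude: |H| = 0.002633 (-51.6 dB); phase: φ = 89.8°.

|H| = 0.002633 (-51.6 dB), φ = 89.8°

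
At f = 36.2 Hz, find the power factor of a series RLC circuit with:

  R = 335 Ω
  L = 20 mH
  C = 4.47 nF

Step 1 — Angular frequency: ω = 2π·f = 2π·36.2 = 227.5 rad/s.
Step 2 — Component impedances:
  R: Z = R = 335 Ω
  L: Z = jωL = j·227.5·0.02 = 0 + j4.549 Ω
  C: Z = 1/(jωC) = -j/(ω·C) = 0 - j9.836e+05 Ω
Step 3 — Series combination: Z_total = R + L + C = 335 - j9.836e+05 Ω = 9.836e+05∠-90.0° Ω.
Step 4 — Power factor: PF = cos(φ) = Re(Z)/|Z| = 335/9.836e+05 = 0.0003406.
Step 5 — Type: Im(Z) = -9.836e+05 ⇒ leading (phase φ = -90.0°).

PF = 0.0003406 (leading, φ = -90.0°)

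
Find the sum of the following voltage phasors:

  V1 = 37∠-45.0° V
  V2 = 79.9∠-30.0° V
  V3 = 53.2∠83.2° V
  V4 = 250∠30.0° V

Step 1 — Convert each phasor to rectangular form:
  V1 = 37·(cos(-45.0°) + j·sin(-45.0°)) = 26.16 - j26.16 V
  V2 = 79.9·(cos(-30.0°) + j·sin(-30.0°)) = 69.2 - j39.95 V
  V3 = 53.2·(cos(83.2°) + j·sin(83.2°)) = 6.299 + j52.83 V
  V4 = 250·(cos(30.0°) + j·sin(30.0°)) = 216.5 + j125 V
Step 2 — Sum components: V_total = 318.2 + j111.7 V.
Step 3 — Convert to polar: |V_total| = 337.2 V, ∠V_total = 19.3°.

V_total = 337.2∠19.3° V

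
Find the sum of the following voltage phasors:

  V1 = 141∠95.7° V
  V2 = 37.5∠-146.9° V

Step 1 — Convert each phasor to rectangular form:
  V1 = 141·(cos(95.7°) + j·sin(95.7°)) = -14 + j140.3 V
  V2 = 37.5·(cos(-146.9°) + j·sin(-146.9°)) = -31.41 - j20.48 V
Step 2 — Sum components: V_total = -45.42 + j119.8 V.
Step 3 — Convert to polar: |V_total| = 128.1 V, ∠V_total = 110.8°.

V_total = 128.1∠110.8° V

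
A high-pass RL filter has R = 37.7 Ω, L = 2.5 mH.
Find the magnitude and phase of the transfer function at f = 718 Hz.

Step 1 — Angular frequency: ω = 2π·718 = 4511 rad/s.
Step 2 — Transfer function: H(jω) = jωL/(R + jωL).
Step 3 — Numerator jωL = j·11.28; denominator R + jωL = 37.7 + j11.28.
Step 4 — H = 0.08214 + j0.2746.
Step 5 — Magnitude: |H| = 0.2866 (-10.9 dB); phase: φ = 73.3°.

|H| = 0.2866 (-10.9 dB), φ = 73.3°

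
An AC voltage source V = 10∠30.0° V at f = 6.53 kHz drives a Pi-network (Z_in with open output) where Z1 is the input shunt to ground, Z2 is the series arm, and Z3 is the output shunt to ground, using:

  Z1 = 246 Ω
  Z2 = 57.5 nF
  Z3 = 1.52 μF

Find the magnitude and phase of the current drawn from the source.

Step 1 — Angular frequency: ω = 2π·f = 2π·6530 = 4.103e+04 rad/s.
Step 2 — Component impedances:
  Z1: Z = R = 246 Ω
  Z2: Z = 1/(jωC) = -j/(ω·C) = 0 - j423.9 Ω
  Z3: Z = 1/(jωC) = -j/(ω·C) = 0 - j16.03 Ω
Step 3 — With open output, the series arm Z2 and the output shunt Z3 appear in series to ground: Z2 + Z3 = 0 - j439.9 Ω.
Step 4 — Parallel with input shunt Z1: Z_in = Z1 || (Z2 + Z3) = 187.4 - j104.8 Ω = 214.7∠-29.2° Ω.
Step 5 — Source phasor: V = 10∠30.0° V = 8.66 + j5 V.
Step 6 — Ohm's law: I = V / Z_total = (8.66 + j5) / (187.4 - j104.8) = 0.02384 + j0.04001 A.
Step 7 — Convert to polar: |I| = 0.04657 A, ∠I = 59.2°.

I = 0.04657∠59.2° A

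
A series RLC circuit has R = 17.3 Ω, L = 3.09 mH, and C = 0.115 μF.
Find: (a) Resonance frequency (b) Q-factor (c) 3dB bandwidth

Step 1 — Resonance condition Im(Z)=0 gives ω₀ = 1/√(LC).
Step 2 — ω₀ = 1/√(0.00309·1.15e-07) = 5.305e+04 rad/s.
Step 3 — f₀ = ω₀/(2π) = 8443 Hz.
Step 4 — Series Q: Q = ω₀L/R = 5.305e+04·0.00309/17.3 = 9.475.
Step 5 — 3dB bandwidth: Δω = ω₀/Q = 5599 rad/s; BW = Δω/(2π) = 891.1 Hz.

(a) f₀ = 8443 Hz  (b) Q = 9.475  (c) BW = 891.1 Hz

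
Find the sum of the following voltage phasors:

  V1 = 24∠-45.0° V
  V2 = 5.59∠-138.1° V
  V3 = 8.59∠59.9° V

Step 1 — Convert each phasor to rectangular form:
  V1 = 24·(cos(-45.0°) + j·sin(-45.0°)) = 16.97 - j16.97 V
  V2 = 5.59·(cos(-138.1°) + j·sin(-138.1°)) = -4.161 - j3.733 V
  V3 = 8.59·(cos(59.9°) + j·sin(59.9°)) = 4.308 + j7.432 V
Step 2 — Sum components: V_total = 17.12 - j13.27 V.
Step 3 — Convert to polar: |V_total| = 21.66 V, ∠V_total = -37.8°.

V_total = 21.66∠-37.8° V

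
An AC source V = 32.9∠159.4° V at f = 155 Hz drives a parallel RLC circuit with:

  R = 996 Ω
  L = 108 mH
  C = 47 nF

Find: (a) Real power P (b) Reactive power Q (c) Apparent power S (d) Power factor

Step 1 — Angular frequency: ω = 2π·f = 2π·155 = 973.9 rad/s.
Step 2 — Component impedances:
  R: Z = R = 996 Ω
  L: Z = jωL = j·973.9·0.108 = 0 + j105.2 Ω
  C: Z = 1/(jωC) = -j/(ω·C) = 0 - j2.185e+04 Ω
Step 3 — Parallel combination: 1/Z_total = 1/R + 1/L + 1/C; Z_total = 11.09 + j104.5 Ω = 105.1∠83.9° Ω.
Step 4 — Source phasor: V = 32.9∠159.4° V = -30.8 + j11.58 V.
Step 5 — Current: I = V / Z = 0.0786 + j0.303 A = 0.313∠75.5° A.
Step 6 — Complex power: S = V·I* = 1.087 + j10.24 VA.
Step 7 — Real power: P = Re(S) = 1.087 W.
Step 8 — Reactive power: Q = Im(S) = 10.24 VAR.
Step 9 — Apparent power: |S| = 10.3 VA.
Step 10 — Power factor: PF = P/|S| = 0.1055 (lagging).

(a) P = 1.087 W  (b) Q = 10.24 VAR  (c) S = 10.3 VA  (d) PF = 0.1055 (lagging)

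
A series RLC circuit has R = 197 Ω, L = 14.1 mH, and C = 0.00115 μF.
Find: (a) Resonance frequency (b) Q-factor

Step 1 — Resonance condition Im(Z)=0 gives ω₀ = 1/√(LC).
Step 2 — ω₀ = 1/√(0.0141·1.15e-09) = 2.483e+05 rad/s.
Step 3 — f₀ = ω₀/(2π) = 3.952e+04 Hz.
Step 4 — Series Q: Q = ω₀L/R = 2.483e+05·0.0141/197 = 17.77.

(a) f₀ = 3.952e+04 Hz  (b) Q = 17.77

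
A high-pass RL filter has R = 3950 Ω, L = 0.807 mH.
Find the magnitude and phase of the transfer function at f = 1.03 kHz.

Step 1 — Angular frequency: ω = 2π·1030 = 6472 rad/s.
Step 2 — Transfer function: H(jω) = jωL/(R + jωL).
Step 3 — Numerator jωL = j·5.223; denominator R + jωL = 3950 + j5.223.
Step 4 — H = 1.748e-06 + j0.001322.
Step 5 — Magnitude: |H| = 0.001322 (-57.6 dB); phase: φ = 89.9°.

|H| = 0.001322 (-57.6 dB), φ = 89.9°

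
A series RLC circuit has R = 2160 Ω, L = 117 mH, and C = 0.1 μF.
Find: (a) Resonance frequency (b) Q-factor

Step 1 — Resonance condition Im(Z)=0 gives ω₀ = 1/√(LC).
Step 2 — ω₀ = 1/√(0.117·1e-07) = 9245 rad/s.
Step 3 — f₀ = ω₀/(2π) = 1471 Hz.
Step 4 — Series Q: Q = ω₀L/R = 9245·0.117/2160 = 0.5008.

(a) f₀ = 1471 Hz  (b) Q = 0.5008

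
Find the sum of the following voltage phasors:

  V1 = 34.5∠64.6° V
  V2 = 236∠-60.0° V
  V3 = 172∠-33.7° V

Step 1 — Convert each phasor to rectangular form:
  V1 = 34.5·(cos(64.6°) + j·sin(64.6°)) = 14.8 + j31.17 V
  V2 = 236·(cos(-60.0°) + j·sin(-60.0°)) = 118 - j204.4 V
  V3 = 172·(cos(-33.7°) + j·sin(-33.7°)) = 143.1 - j95.43 V
Step 2 — Sum components: V_total = 275.9 - j268.7 V.
Step 3 — Convert to polar: |V_total| = 385.1 V, ∠V_total = -44.2°.

V_total = 385.1∠-44.2° V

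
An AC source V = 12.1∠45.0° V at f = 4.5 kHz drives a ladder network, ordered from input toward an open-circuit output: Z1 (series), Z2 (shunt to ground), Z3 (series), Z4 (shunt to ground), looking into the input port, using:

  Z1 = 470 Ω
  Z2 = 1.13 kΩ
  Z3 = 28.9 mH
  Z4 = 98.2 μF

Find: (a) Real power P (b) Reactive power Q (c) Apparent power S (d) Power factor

Step 1 — Angular frequency: ω = 2π·f = 2π·4500 = 2.827e+04 rad/s.
Step 2 — Component impedances:
  Z1: Z = R = 470 Ω
  Z2: Z = R = 1130 Ω
  Z3: Z = jωL = j·2.827e+04·0.0289 = 0 + j817.1 Ω
  Z4: Z = 1/(jωC) = -j/(ω·C) = 0 - j0.3602 Ω
Step 3 — Ladder network (open output): work backward from the far end, alternating series and parallel combinations. Z_in = 857.8 + j536.5 Ω = 1012∠32.0° Ω.
Step 4 — Source phasor: V = 12.1∠45.0° V = 8.556 + j8.556 V.
Step 5 — Current: I = V / Z = 0.01165 + j0.002686 A = 0.01196∠13.0° A.
Step 6 — Complex power: S = V·I* = 0.1227 + j0.07674 VA.
Step 7 — Real power: P = Re(S) = 0.1227 W.
Step 8 — Reactive power: Q = Im(S) = 0.07674 VAR.
Step 9 — Apparent power: |S| = 0.1447 VA.
Step 10 — Power factor: PF = P/|S| = 0.8478 (lagging).

(a) P = 0.1227 W  (b) Q = 0.07674 VAR  (c) S = 0.1447 VA  (d) PF = 0.8478 (lagging)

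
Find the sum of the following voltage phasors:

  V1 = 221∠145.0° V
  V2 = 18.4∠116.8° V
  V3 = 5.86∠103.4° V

Step 1 — Convert each phasor to rectangular form:
  V1 = 221·(cos(145.0°) + j·sin(145.0°)) = -181 + j126.8 V
  V2 = 18.4·(cos(116.8°) + j·sin(116.8°)) = -8.296 + j16.42 V
  V3 = 5.86·(cos(103.4°) + j·sin(103.4°)) = -1.358 + j5.7 V
Step 2 — Sum components: V_total = -190.7 + j148.9 V.
Step 3 — Convert to polar: |V_total| = 241.9 V, ∠V_total = 142.0°.

V_total = 241.9∠142.0° V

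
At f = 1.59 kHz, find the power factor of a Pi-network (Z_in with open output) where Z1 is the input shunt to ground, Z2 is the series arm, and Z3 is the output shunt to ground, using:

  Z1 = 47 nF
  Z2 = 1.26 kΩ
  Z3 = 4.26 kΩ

Step 1 — Angular frequency: ω = 2π·f = 2π·1590 = 9990 rad/s.
Step 2 — Component impedances:
  Z1: Z = 1/(jωC) = -j/(ω·C) = 0 - j2130 Ω
  Z2: Z = R = 1260 Ω
  Z3: Z = R = 4260 Ω
Step 3 — With open output, the series arm Z2 and the output shunt Z3 appear in series to ground: Z2 + Z3 = 5520 Ω.
Step 4 — Parallel with input shunt Z1: Z_in = Z1 || (Z2 + Z3) = 715.2 - j1854 Ω = 1987∠-68.9° Ω.
Step 5 — Power factor: PF = cos(φ) = Re(Z)/|Z| = 715.23/1987 = 0.36.
Step 6 — Type: Im(Z) = -1854 ⇒ leading (phase φ = -68.9°).

PF = 0.36 (leading, φ = -68.9°)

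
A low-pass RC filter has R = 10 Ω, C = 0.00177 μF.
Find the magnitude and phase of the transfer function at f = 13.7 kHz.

Step 1 — Angular frequency: ω = 2π·1.37e+04 = 8.608e+04 rad/s.
Step 2 — Transfer function: H(jω) = 1/(1 + jωRC).
Step 3 — Denominator: 1 + jωRC = 1 + j·8.608e+04·10·1.77e-09 = 1 + j0.001524.
Step 4 — H = 1 - j0.001524.
Step 5 — Magnitude: |H| = 1 (-0.0 dB); phase: φ = -0.1°.

|H| = 1 (-0.0 dB), φ = -0.1°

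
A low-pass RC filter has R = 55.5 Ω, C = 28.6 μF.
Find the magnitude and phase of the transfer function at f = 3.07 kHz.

Step 1 — Angular frequency: ω = 2π·3070 = 1.929e+04 rad/s.
Step 2 — Transfer function: H(jω) = 1/(1 + jωRC).
Step 3 — Denominator: 1 + jωRC = 1 + j·1.929e+04·55.5·2.86e-05 = 1 + j30.62.
Step 4 — H = 0.001066 - j0.03263.
Step 5 — Magnitude: |H| = 0.03264 (-29.7 dB); phase: φ = -88.1°.

|H| = 0.03264 (-29.7 dB), φ = -88.1°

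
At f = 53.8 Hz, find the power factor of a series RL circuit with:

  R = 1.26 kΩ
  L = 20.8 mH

Step 1 — Angular frequency: ω = 2π·f = 2π·53.8 = 338 rad/s.
Step 2 — Component impedances:
  R: Z = R = 1260 Ω
  L: Z = jωL = j·338·0.0208 = 0 + j7.031 Ω
Step 3 — Series combination: Z_total = R + L = 1260 + j7.031 Ω = 1260∠0.3° Ω.
Step 4 — Power factor: PF = cos(φ) = Re(Z)/|Z| = 1260/1260 = 1.
Step 5 — Type: Im(Z) = 7.031 ⇒ lagging (phase φ = 0.3°).

PF = 1 (lagging, φ = 0.3°)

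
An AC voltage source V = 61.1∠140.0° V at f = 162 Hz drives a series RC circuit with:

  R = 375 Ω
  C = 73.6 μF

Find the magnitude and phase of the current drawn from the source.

Step 1 — Angular frequency: ω = 2π·f = 2π·162 = 1018 rad/s.
Step 2 — Component impedances:
  R: Z = R = 375 Ω
  C: Z = 1/(jωC) = -j/(ω·C) = 0 - j13.35 Ω
Step 3 — Series combination: Z_total = R + C = 375 - j13.35 Ω = 375.2∠-2.0° Ω.
Step 4 — Source phasor: V = 61.1∠140.0° V = -46.81 + j39.27 V.
Step 5 — Ohm's law: I = V / Z_total = (-46.81 + j39.27) / (375 - j13.35) = -0.1284 + j0.1002 A.
Step 6 — Convert to polar: |I| = 0.1628 A, ∠I = 142.0°.

I = 0.1628∠142.0° A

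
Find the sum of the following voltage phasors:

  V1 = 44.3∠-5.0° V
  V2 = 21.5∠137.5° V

Step 1 — Convert each phasor to rectangular form:
  V1 = 44.3·(cos(-5.0°) + j·sin(-5.0°)) = 44.13 - j3.861 V
  V2 = 21.5·(cos(137.5°) + j·sin(137.5°)) = -15.85 + j14.53 V
Step 2 — Sum components: V_total = 28.28 + j10.66 V.
Step 3 — Convert to polar: |V_total| = 30.22 V, ∠V_total = 20.7°.

V_total = 30.22∠20.7° V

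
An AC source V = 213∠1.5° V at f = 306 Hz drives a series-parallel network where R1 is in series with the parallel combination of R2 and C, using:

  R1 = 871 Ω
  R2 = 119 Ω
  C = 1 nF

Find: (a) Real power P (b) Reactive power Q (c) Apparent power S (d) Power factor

Step 1 — Angular frequency: ω = 2π·f = 2π·306 = 1923 rad/s.
Step 2 — Component impedances:
  R1: Z = R = 871 Ω
  R2: Z = R = 119 Ω
  C: Z = 1/(jωC) = -j/(ω·C) = 0 - j5.201e+05 Ω
Step 3 — Parallel branch: R2 || C = 1/(1/R2 + 1/C) = 119 - j0.02723 Ω.
Step 4 — Series with R1: Z_total = R1 + (R2 || C) = 990 - j0.02723 Ω = 990∠-0.0° Ω.
Step 5 — Source phasor: V = 213∠1.5° V = 212.9 + j5.576 V.
Step 6 — Current: I = V / Z = 0.2151 + j0.005638 A = 0.2152∠1.5° A.
Step 7 — Complex power: S = V·I* = 45.83 - j0.00126 VA.
Step 8 — Real power: P = Re(S) = 45.83 W.
Step 9 — Reactive power: Q = Im(S) = -0.00126 VAR.
Step 10 — Apparent power: |S| = 45.83 VA.
Step 11 — Power factor: PF = P/|S| = 1 (leading).

(a) P = 45.83 W  (b) Q = -0.00126 VAR  (c) S = 45.83 VA  (d) PF = 1 (leading)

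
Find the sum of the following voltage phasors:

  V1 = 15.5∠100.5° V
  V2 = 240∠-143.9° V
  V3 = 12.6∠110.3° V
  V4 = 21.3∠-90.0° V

Step 1 — Convert each phasor to rectangular form:
  V1 = 15.5·(cos(100.5°) + j·sin(100.5°)) = -2.825 + j15.24 V
  V2 = 240·(cos(-143.9°) + j·sin(-143.9°)) = -193.9 - j141.4 V
  V3 = 12.6·(cos(110.3°) + j·sin(110.3°)) = -4.371 + j11.82 V
  V4 = 21.3·(cos(-90.0°) + j·sin(-90.0°)) = 0 - j21.3 V
Step 2 — Sum components: V_total = -201.1 - j135.6 V.
Step 3 — Convert to polar: |V_total| = 242.6 V, ∠V_total = -146.0°.

V_total = 242.6∠-146.0° V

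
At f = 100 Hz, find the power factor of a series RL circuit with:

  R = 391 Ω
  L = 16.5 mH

Step 1 — Angular frequency: ω = 2π·f = 2π·100 = 628.3 rad/s.
Step 2 — Component impedances:
  R: Z = R = 391 Ω
  L: Z = jωL = j·628.3·0.0165 = 0 + j10.37 Ω
Step 3 — Series combination: Z_total = R + L = 391 + j10.37 Ω = 391.1∠1.5° Ω.
Step 4 — Power factor: PF = cos(φ) = Re(Z)/|Z| = 391/391.14 = 0.9996.
Step 5 — Type: Im(Z) = 10.37 ⇒ lagging (phase φ = 1.5°).

PF = 0.9996 (lagging, φ = 1.5°)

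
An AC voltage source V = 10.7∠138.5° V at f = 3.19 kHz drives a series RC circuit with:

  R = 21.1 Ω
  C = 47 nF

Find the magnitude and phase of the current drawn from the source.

Step 1 — Angular frequency: ω = 2π·f = 2π·3190 = 2.004e+04 rad/s.
Step 2 — Component impedances:
  R: Z = R = 21.1 Ω
  C: Z = 1/(jωC) = -j/(ω·C) = 0 - j1062 Ω
Step 3 — Series combination: Z_total = R + C = 21.1 - j1062 Ω = 1062∠-88.9° Ω.
Step 4 — Source phasor: V = 10.7∠138.5° V = -8.014 + j7.09 V.
Step 5 — Ohm's law: I = V / Z_total = (-8.014 + j7.09) / (21.1 - j1062) = -0.006826 - j0.007414 A.
Step 6 — Convert to polar: |I| = 0.01008 A, ∠I = -132.6°.

I = 0.01008∠-132.6° A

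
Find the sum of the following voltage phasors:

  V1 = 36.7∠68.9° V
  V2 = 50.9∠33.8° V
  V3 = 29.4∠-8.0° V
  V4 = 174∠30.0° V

Step 1 — Convert each phasor to rectangular form:
  V1 = 36.7·(cos(68.9°) + j·sin(68.9°)) = 13.21 + j34.24 V
  V2 = 50.9·(cos(33.8°) + j·sin(33.8°)) = 42.3 + j28.32 V
  V3 = 29.4·(cos(-8.0°) + j·sin(-8.0°)) = 29.11 - j4.092 V
  V4 = 174·(cos(30.0°) + j·sin(30.0°)) = 150.7 + j87 V
Step 2 — Sum components: V_total = 235.3 + j145.5 V.
Step 3 — Convert to polar: |V_total| = 276.6 V, ∠V_total = 31.7°.

V_total = 276.6∠31.7° V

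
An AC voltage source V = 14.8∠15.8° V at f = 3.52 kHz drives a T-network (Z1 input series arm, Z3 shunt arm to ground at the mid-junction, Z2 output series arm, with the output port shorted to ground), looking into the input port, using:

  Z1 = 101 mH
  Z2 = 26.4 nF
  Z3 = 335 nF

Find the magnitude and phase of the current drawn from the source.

Step 1 — Angular frequency: ω = 2π·f = 2π·3520 = 2.212e+04 rad/s.
Step 2 — Component impedances:
  Z1: Z = jωL = j·2.212e+04·0.101 = 0 + j2234 Ω
  Z2: Z = 1/(jωC) = -j/(ω·C) = 0 - j1713 Ω
  Z3: Z = 1/(jωC) = -j/(ω·C) = 0 - j135 Ω
Step 3 — With the output port shorted to ground, the output series arm Z2 runs from the junction to ground; the shunt arm Z3 also runs from the junction to ground. They appear in parallel: Z3 || Z2 = 0 - j125.1 Ω.
Step 4 — Series with input arm Z1: Z_in = Z1 + (Z3 || Z2) = 0 + j2109 Ω = 2109∠90.0° Ω.
Step 5 — Source phasor: V = 14.8∠15.8° V = 14.24 + j4.03 V.
Step 6 — Ohm's law: I = V / Z_total = (14.24 + j4.03) / (0 + j2109) = 0.001911 - j0.006753 A.
Step 7 — Convert to polar: |I| = 0.007019 A, ∠I = -74.2°.

I = 0.007019∠-74.2° A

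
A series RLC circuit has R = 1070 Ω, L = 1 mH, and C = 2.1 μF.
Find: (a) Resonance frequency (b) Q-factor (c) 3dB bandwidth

Step 1 — Resonance: ω₀ = 1/√(LC) = 1/√(0.001·2.1e-06) = 2.182e+04 rad/s.
Step 2 — f₀ = ω₀/(2π) = 3473 Hz.
Step 3 — Series Q: Q = ω₀L/R = 2.182e+04·0.001/1070 = 0.02039.
Step 4 — Bandwidth: Δω = ω₀/Q = 1.07e+06 rad/s; BW = Δω/(2π) = 1.703e+05 Hz.

(a) f₀ = 3473 Hz  (b) Q = 0.02039  (c) BW = 1.703e+05 Hz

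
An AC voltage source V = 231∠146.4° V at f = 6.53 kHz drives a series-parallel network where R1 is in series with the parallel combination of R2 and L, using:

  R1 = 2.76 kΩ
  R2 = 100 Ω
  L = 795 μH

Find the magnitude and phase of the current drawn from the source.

Step 1 — Angular frequency: ω = 2π·f = 2π·6530 = 4.103e+04 rad/s.
Step 2 — Component impedances:
  R1: Z = R = 2760 Ω
  R2: Z = R = 100 Ω
  L: Z = jωL = j·4.103e+04·0.000795 = 0 + j32.62 Ω
Step 3 — Parallel branch: R2 || L = 1/(1/R2 + 1/L) = 9.616 + j29.48 Ω.
Step 4 — Series with R1: Z_total = R1 + (R2 || L) = 2770 + j29.48 Ω = 2770∠0.6° Ω.
Step 5 — Source phasor: V = 231∠146.4° V = -192.4 + j127.8 V.
Step 6 — Ohm's law: I = V / Z_total = (-192.4 + j127.8) / (2770 + j29.48) = -0.06897 + j0.04689 A.
Step 7 — Convert to polar: |I| = 0.0834 A, ∠I = 145.8°.

I = 0.0834∠145.8° A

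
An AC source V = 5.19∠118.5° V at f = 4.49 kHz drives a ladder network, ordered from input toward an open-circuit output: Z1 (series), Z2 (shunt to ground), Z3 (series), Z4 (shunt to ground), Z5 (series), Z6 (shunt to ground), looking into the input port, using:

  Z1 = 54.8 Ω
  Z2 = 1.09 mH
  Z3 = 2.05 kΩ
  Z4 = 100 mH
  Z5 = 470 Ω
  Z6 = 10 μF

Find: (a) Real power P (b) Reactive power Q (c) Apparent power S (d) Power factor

Step 1 — Angular frequency: ω = 2π·f = 2π·4490 = 2.821e+04 rad/s.
Step 2 — Component impedances:
  Z1: Z = R = 54.8 Ω
  Z2: Z = jωL = j·2.821e+04·0.00109 = 0 + j30.75 Ω
  Z3: Z = R = 2050 Ω
  Z4: Z = jωL = j·2.821e+04·0.1 = 0 + j2821 Ω
  Z5: Z = R = 470 Ω
  Z6: Z = 1/(jωC) = -j/(ω·C) = 0 - j3.545 Ω
Step 3 — Ladder network (open output): work backward from the far end, alternating series and parallel combinations. Z_in = 55.18 + j30.73 Ω = 63.16∠29.1° Ω.
Step 4 — Source phasor: V = 5.19∠118.5° V = -2.476 + j4.561 V.
Step 5 — Current: I = V / Z = 0.0008881 + j0.08217 A = 0.08217∠89.4° A.
Step 6 — Complex power: S = V·I* = 0.3726 + j0.2075 VA.
Step 7 — Real power: P = Re(S) = 0.3726 W.
Step 8 — Reactive power: Q = Im(S) = 0.2075 VAR.
Step 9 — Apparent power: |S| = 0.4265 VA.
Step 10 — Power factor: PF = P/|S| = 0.8736 (lagging).

(a) P = 0.3726 W  (b) Q = 0.2075 VAR  (c) S = 0.4265 VA  (d) PF = 0.8736 (lagging)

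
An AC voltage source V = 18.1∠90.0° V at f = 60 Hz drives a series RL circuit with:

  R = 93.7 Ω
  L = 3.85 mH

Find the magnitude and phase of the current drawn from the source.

Step 1 — Angular frequency: ω = 2π·f = 2π·60 = 377 rad/s.
Step 2 — Component impedances:
  R: Z = R = 93.7 Ω
  L: Z = jωL = j·377·0.00385 = 0 + j1.451 Ω
Step 3 — Series combination: Z_total = R + L = 93.7 + j1.451 Ω = 93.71∠0.9° Ω.
Step 4 — Source phasor: V = 18.1∠90.0° V = 0 + j18.1 V.
Step 5 — Ohm's law: I = V / Z_total = (0 + j18.1) / (93.7 + j1.451) = 0.002991 + j0.1931 A.
Step 6 — Convert to polar: |I| = 0.1931 A, ∠I = 89.1°.

I = 0.1931∠89.1° A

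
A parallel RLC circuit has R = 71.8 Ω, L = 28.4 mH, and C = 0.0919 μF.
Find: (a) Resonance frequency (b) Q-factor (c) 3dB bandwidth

Step 1 — Resonance: ω₀ = 1/√(LC) = 1/√(0.0284·9.19e-08) = 1.957e+04 rad/s.
Step 2 — f₀ = ω₀/(2π) = 3115 Hz.
Step 3 — Parallel Q: Q = R/(ω₀L) = 71.8/(1.957e+04·0.0284) = 0.1292.
Step 4 — Bandwidth: Δω = ω₀/Q = 1.516e+05 rad/s; BW = Δω/(2π) = 2.412e+04 Hz.

(a) f₀ = 3115 Hz  (b) Q = 0.1292  (c) BW = 2.412e+04 Hz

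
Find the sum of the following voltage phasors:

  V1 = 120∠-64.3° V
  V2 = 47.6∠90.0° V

Step 1 — Convert each phasor to rectangular form:
  V1 = 120·(cos(-64.3°) + j·sin(-64.3°)) = 52.04 - j108.1 V
  V2 = 47.6·(cos(90.0°) + j·sin(90.0°)) = 0 + j47.6 V
Step 2 — Sum components: V_total = 52.04 - j60.53 V.
Step 3 — Convert to polar: |V_total| = 79.82 V, ∠V_total = -49.3°.

V_total = 79.82∠-49.3° V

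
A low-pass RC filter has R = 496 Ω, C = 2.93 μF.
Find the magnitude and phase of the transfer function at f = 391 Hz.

Step 1 — Angular frequency: ω = 2π·391 = 2457 rad/s.
Step 2 — Transfer function: H(jω) = 1/(1 + jωRC).
Step 3 — Denominator: 1 + jωRC = 1 + j·2457·496·2.93e-06 = 1 + j3.57.
Step 4 — H = 0.07274 - j0.2597.
Step 5 — Magnitude: |H| = 0.2697 (-11.4 dB); phase: φ = -74.4°.

|H| = 0.2697 (-11.4 dB), φ = -74.4°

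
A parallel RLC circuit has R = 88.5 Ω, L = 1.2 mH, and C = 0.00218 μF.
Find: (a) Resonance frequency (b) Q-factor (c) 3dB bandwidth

Step 1 — Resonance: ω₀ = 1/√(LC) = 1/√(0.0012·2.18e-09) = 6.183e+05 rad/s.
Step 2 — f₀ = ω₀/(2π) = 9.84e+04 Hz.
Step 3 — Parallel Q: Q = R/(ω₀L) = 88.5/(6.183e+05·0.0012) = 0.1193.
Step 4 — Bandwidth: Δω = ω₀/Q = 5.183e+06 rad/s; BW = Δω/(2π) = 8.249e+05 Hz.

(a) f₀ = 9.84e+04 Hz  (b) Q = 0.1193  (c) BW = 8.249e+05 Hz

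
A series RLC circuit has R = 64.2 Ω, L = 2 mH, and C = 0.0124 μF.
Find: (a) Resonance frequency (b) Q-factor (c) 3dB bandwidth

Step 1 — Resonance condition Im(Z)=0 gives ω₀ = 1/√(LC).
Step 2 — ω₀ = 1/√(0.002·1.24e-08) = 2.008e+05 rad/s.
Step 3 — f₀ = ω₀/(2π) = 3.196e+04 Hz.
Step 4 — Series Q: Q = ω₀L/R = 2.008e+05·0.002/64.2 = 6.256.
Step 5 — 3dB bandwidth: Δω = ω₀/Q = 3.21e+04 rad/s; BW = Δω/(2π) = 5109 Hz.

(a) f₀ = 3.196e+04 Hz  (b) Q = 6.256  (c) BW = 5109 Hz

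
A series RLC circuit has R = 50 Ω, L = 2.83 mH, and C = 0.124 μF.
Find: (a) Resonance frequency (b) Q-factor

Step 1 — Resonance condition Im(Z)=0 gives ω₀ = 1/√(LC).
Step 2 — ω₀ = 1/√(0.00283·1.24e-07) = 5.338e+04 rad/s.
Step 3 — f₀ = ω₀/(2π) = 8496 Hz.
Step 4 — Series Q: Q = ω₀L/R = 5.338e+04·0.00283/50 = 3.021.

(a) f₀ = 8496 Hz  (b) Q = 3.021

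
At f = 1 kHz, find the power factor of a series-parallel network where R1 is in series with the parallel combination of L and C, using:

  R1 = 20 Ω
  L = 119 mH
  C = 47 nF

Step 1 — Angular frequency: ω = 2π·f = 2π·1000 = 6283 rad/s.
Step 2 — Component impedances:
  R1: Z = R = 20 Ω
  L: Z = jωL = j·6283·0.119 = 0 + j747.7 Ω
  C: Z = 1/(jωC) = -j/(ω·C) = 0 - j3386 Ω
Step 3 — Parallel branch: L || C = 1/(1/L + 1/C) = 0 + j959.6 Ω.
Step 4 — Series with R1: Z_total = R1 + (L || C) = 20 + j959.6 Ω = 959.8∠88.8° Ω.
Step 5 — Power factor: PF = cos(φ) = Re(Z)/|Z| = 20/959.8 = 0.02084.
Step 6 — Type: Im(Z) = 959.6 ⇒ lagging (phase φ = 88.8°).

PF = 0.02084 (lagging, φ = 88.8°)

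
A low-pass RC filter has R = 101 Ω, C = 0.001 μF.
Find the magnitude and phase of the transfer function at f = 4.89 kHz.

Step 1 — Angular frequency: ω = 2π·4890 = 3.072e+04 rad/s.
Step 2 — Transfer function: H(jω) = 1/(1 + jωRC).
Step 3 — Denominator: 1 + jωRC = 1 + j·3.072e+04·101·1e-09 = 1 + j0.003103.
Step 4 — H = 1 - j0.003103.
Step 5 — Magnitude: |H| = 1 (-0.0 dB); phase: φ = -0.2°.

|H| = 1 (-0.0 dB), φ = -0.2°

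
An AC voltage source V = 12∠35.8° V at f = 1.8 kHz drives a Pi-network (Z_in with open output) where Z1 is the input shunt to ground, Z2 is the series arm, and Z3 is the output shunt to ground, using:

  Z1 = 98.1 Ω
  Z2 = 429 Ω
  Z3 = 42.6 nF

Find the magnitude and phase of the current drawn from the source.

Step 1 — Angular frequency: ω = 2π·f = 2π·1800 = 1.131e+04 rad/s.
Step 2 — Component impedances:
  Z1: Z = R = 98.1 Ω
  Z2: Z = R = 429 Ω
  Z3: Z = 1/(jωC) = -j/(ω·C) = 0 - j2076 Ω
Step 3 — With open output, the series arm Z2 and the output shunt Z3 appear in series to ground: Z2 + Z3 = 429 - j2076 Ω.
Step 4 — Parallel with input shunt Z1: Z_in = Z1 || (Z2 + Z3) = 96.99 - j4.356 Ω = 97.09∠-2.6° Ω.
Step 5 — Source phasor: V = 12∠35.8° V = 9.733 + j7.019 V.
Step 6 — Ohm's law: I = V / Z_total = (9.733 + j7.019) / (96.99 - j4.356) = 0.0969 + j0.07672 A.
Step 7 — Convert to polar: |I| = 0.1236 A, ∠I = 38.4°.

I = 0.1236∠38.4° A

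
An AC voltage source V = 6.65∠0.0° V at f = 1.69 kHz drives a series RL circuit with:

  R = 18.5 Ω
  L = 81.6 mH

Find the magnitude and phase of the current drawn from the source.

Step 1 — Angular frequency: ω = 2π·f = 2π·1690 = 1.062e+04 rad/s.
Step 2 — Component impedances:
  R: Z = R = 18.5 Ω
  L: Z = jωL = j·1.062e+04·0.0816 = 0 + j866.5 Ω
Step 3 — Series combination: Z_total = R + L = 18.5 + j866.5 Ω = 866.7∠88.8° Ω.
Step 4 — Source phasor: V = 6.65∠0.0° V = 6.65 V.
Step 5 — Ohm's law: I = V / Z_total = (6.65) / (18.5 + j866.5) = 0.0001638 - j0.007671 A.
Step 6 — Convert to polar: |I| = 0.007673 A, ∠I = -88.8°.

I = 0.007673∠-88.8° A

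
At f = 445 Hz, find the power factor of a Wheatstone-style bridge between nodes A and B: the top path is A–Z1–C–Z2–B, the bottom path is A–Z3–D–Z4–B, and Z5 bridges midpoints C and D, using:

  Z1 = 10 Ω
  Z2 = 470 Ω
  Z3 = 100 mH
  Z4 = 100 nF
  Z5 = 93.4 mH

Step 1 — Angular frequency: ω = 2π·f = 2π·445 = 2796 rad/s.
Step 2 — Component impedances:
  Z1: Z = R = 10 Ω
  Z2: Z = R = 470 Ω
  Z3: Z = jωL = j·2796·0.1 = 0 + j279.6 Ω
  Z4: Z = 1/(jωC) = -j/(ω·C) = 0 - j3577 Ω
  Z5: Z = jωL = j·2796·0.0934 = 0 + j261.1 Ω
Step 3 — Bridge requires nodal analysis (the Z5 bridge couples midpoints C and D, so the two paths cannot be reduced to a simple series/parallel combination). Setting node B to ground and injecting 1 A at node A, the 3-node admittance system at A, C, D solves to V_A = Z_AB = 471.2 - j64.12 Ω = 475.5∠-7.7° Ω.
Step 4 — Power factor: PF = cos(φ) = Re(Z)/|Z| = 471.2/475.54 = 0.9909.
Step 5 — Type: Im(Z) = -64.12 ⇒ leading (phase φ = -7.7°).

PF = 0.9909 (leading, φ = -7.7°)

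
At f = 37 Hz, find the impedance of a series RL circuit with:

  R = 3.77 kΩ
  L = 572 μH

Step 1 — Angular frequency: ω = 2π·f = 2π·37 = 232.5 rad/s.
Step 2 — Component impedances:
  R: Z = R = 3770 Ω
  L: Z = jωL = j·232.5·0.000572 = 0 + j0.133 Ω
Step 3 — Series combination: Z_total = R + L = 3770 + j0.133 Ω = 3770∠0.0° Ω.

Z = 3770 + j0.133 Ω = 3770∠0.0° Ω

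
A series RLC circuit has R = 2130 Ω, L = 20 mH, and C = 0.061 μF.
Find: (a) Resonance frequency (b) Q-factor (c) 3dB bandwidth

Step 1 — Resonance condition Im(Z)=0 gives ω₀ = 1/√(LC).
Step 2 — ω₀ = 1/√(0.02·6.1e-08) = 2.863e+04 rad/s.
Step 3 — f₀ = ω₀/(2π) = 4557 Hz.
Step 4 — Series Q: Q = ω₀L/R = 2.863e+04·0.02/2130 = 0.2688.
Step 5 — 3dB bandwidth: Δω = ω₀/Q = 1.065e+05 rad/s; BW = Δω/(2π) = 1.695e+04 Hz.

(a) f₀ = 4557 Hz  (b) Q = 0.2688  (c) BW = 1.695e+04 Hz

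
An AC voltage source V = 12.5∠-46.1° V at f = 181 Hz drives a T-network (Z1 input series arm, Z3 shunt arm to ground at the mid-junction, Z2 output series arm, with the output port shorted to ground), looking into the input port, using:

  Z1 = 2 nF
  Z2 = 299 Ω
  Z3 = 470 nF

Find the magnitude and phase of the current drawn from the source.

Step 1 — Angular frequency: ω = 2π·f = 2π·181 = 1137 rad/s.
Step 2 — Component impedances:
  Z1: Z = 1/(jωC) = -j/(ω·C) = 0 - j4.397e+05 Ω
  Z2: Z = R = 299 Ω
  Z3: Z = 1/(jωC) = -j/(ω·C) = 0 - j1871 Ω
Step 3 — With the output port shorted to ground, the output series arm Z2 runs from the junction to ground; the shunt arm Z3 also runs from the junction to ground. They appear in parallel: Z3 || Z2 = 291.6 - j46.6 Ω.
Step 4 — Series with input arm Z1: Z_in = Z1 + (Z3 || Z2) = 291.6 - j4.397e+05 Ω = 4.397e+05∠-90.0° Ω.
Step 5 — Source phasor: V = 12.5∠-46.1° V = 8.668 - j9.007 V.
Step 6 — Ohm's law: I = V / Z_total = (8.668 - j9.007) / (291.6 - j4.397e+05) = 2.05e-05 + j1.97e-05 A.
Step 7 — Convert to polar: |I| = 2.843e-05 A, ∠I = 43.9°.

I = 2.843e-05∠43.9° A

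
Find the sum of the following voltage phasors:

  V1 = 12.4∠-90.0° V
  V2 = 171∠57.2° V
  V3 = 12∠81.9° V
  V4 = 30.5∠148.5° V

Step 1 — Convert each phasor to rectangular form:
  V1 = 12.4·(cos(-90.0°) + j·sin(-90.0°)) = 0 - j12.4 V
  V2 = 171·(cos(57.2°) + j·sin(57.2°)) = 92.63 + j143.7 V
  V3 = 12·(cos(81.9°) + j·sin(81.9°)) = 1.691 + j11.88 V
  V4 = 30.5·(cos(148.5°) + j·sin(148.5°)) = -26.01 + j15.94 V
Step 2 — Sum components: V_total = 68.32 + j159.2 V.
Step 3 — Convert to polar: |V_total| = 173.2 V, ∠V_total = 66.8°.

V_total = 173.2∠66.8° V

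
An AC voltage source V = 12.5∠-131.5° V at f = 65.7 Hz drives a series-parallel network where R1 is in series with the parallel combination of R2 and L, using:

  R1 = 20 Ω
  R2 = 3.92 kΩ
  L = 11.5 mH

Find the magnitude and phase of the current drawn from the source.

Step 1 — Angular frequency: ω = 2π·f = 2π·65.7 = 412.8 rad/s.
Step 2 — Component impedances:
  R1: Z = R = 20 Ω
  R2: Z = R = 3920 Ω
  L: Z = jωL = j·412.8·0.0115 = 0 + j4.747 Ω
Step 3 — Parallel branch: R2 || L = 1/(1/R2 + 1/L) = 0.005749 + j4.747 Ω.
Step 4 — Series with R1: Z_total = R1 + (R2 || L) = 20.01 + j4.747 Ω = 20.56∠13.3° Ω.
Step 5 — Source phasor: V = 12.5∠-131.5° V = -8.283 - j9.362 V.
Step 6 — Ohm's law: I = V / Z_total = (-8.283 - j9.362) / (20.01 + j4.747) = -0.4971 - j0.35 A.
Step 7 — Convert to polar: |I| = 0.6079 A, ∠I = -144.8°.

I = 0.6079∠-144.8° A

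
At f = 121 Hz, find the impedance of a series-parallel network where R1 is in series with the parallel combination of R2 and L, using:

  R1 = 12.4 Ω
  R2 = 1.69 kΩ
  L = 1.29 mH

Step 1 — Angular frequency: ω = 2π·f = 2π·121 = 760.3 rad/s.
Step 2 — Component impedances:
  R1: Z = R = 12.4 Ω
  R2: Z = R = 1690 Ω
  L: Z = jωL = j·760.3·0.00129 = 0 + j0.9807 Ω
Step 3 — Parallel branch: R2 || L = 1/(1/R2 + 1/L) = 0.0005691 + j0.9807 Ω.
Step 4 — Series with R1: Z_total = R1 + (R2 || L) = 12.4 + j0.9807 Ω = 12.44∠4.5° Ω.

Z = 12.4 + j0.9807 Ω = 12.44∠4.5° Ω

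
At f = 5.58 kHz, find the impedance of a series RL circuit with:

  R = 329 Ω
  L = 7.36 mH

Step 1 — Angular frequency: ω = 2π·f = 2π·5580 = 3.506e+04 rad/s.
Step 2 — Component impedances:
  R: Z = R = 329 Ω
  L: Z = jωL = j·3.506e+04·0.00736 = 0 + j258 Ω
Step 3 — Series combination: Z_total = R + L = 329 + j258 Ω = 418.1∠38.1° Ω.

Z = 329 + j258 Ω = 418.1∠38.1° Ω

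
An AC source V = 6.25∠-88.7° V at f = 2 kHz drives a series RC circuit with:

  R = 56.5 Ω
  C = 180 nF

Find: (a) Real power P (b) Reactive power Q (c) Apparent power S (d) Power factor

Step 1 — Angular frequency: ω = 2π·f = 2π·2000 = 1.257e+04 rad/s.
Step 2 — Component impedances:
  R: Z = R = 56.5 Ω
  C: Z = 1/(jωC) = -j/(ω·C) = 0 - j442.1 Ω
Step 3 — Series combination: Z_total = R + C = 56.5 - j442.1 Ω = 445.7∠-82.7° Ω.
Step 4 — Source phasor: V = 6.25∠-88.7° V = 0.1418 - j6.248 V.
Step 5 — Current: I = V / Z = 0.01395 - j0.001462 A = 0.01402∠-6.0° A.
Step 6 — Complex power: S = V·I* = 0.01111 - j0.08694 VA.
Step 7 — Real power: P = Re(S) = 0.01111 W.
Step 8 — Reactive power: Q = Im(S) = -0.08694 VAR.
Step 9 — Apparent power: |S| = 0.08764 VA.
Step 10 — Power factor: PF = P/|S| = 0.1268 (leading).

(a) P = 0.01111 W  (b) Q = -0.08694 VAR  (c) S = 0.08764 VA  (d) PF = 0.1268 (leading)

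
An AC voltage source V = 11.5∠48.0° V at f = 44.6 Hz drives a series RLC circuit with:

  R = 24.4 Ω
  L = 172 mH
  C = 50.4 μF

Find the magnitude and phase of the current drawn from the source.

Step 1 — Angular frequency: ω = 2π·f = 2π·44.6 = 280.2 rad/s.
Step 2 — Component impedances:
  R: Z = R = 24.4 Ω
  L: Z = jωL = j·280.2·0.172 = 0 + j48.2 Ω
  C: Z = 1/(jωC) = -j/(ω·C) = 0 - j70.8 Ω
Step 3 — Series combination: Z_total = R + L + C = 24.4 - j22.6 Ω = 33.26∠-42.8° Ω.
Step 4 — Source phasor: V = 11.5∠48.0° V = 7.695 + j8.546 V.
Step 5 — Ohm's law: I = V / Z_total = (7.695 + j8.546) / (24.4 - j22.6) = -0.004898 + j0.3457 A.
Step 6 — Convert to polar: |I| = 0.3457 A, ∠I = 90.8°.

I = 0.3457∠90.8° A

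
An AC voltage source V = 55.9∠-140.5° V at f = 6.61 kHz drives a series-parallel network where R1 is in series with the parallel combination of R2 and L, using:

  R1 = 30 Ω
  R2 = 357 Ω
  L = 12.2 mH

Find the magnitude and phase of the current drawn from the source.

Step 1 — Angular frequency: ω = 2π·f = 2π·6610 = 4.153e+04 rad/s.
Step 2 — Component impedances:
  R1: Z = R = 30 Ω
  R2: Z = R = 357 Ω
  L: Z = jωL = j·4.153e+04·0.0122 = 0 + j506.7 Ω
Step 3 — Parallel branch: R2 || L = 1/(1/R2 + 1/L) = 238.6 + j168.1 Ω.
Step 4 — Series with R1: Z_total = R1 + (R2 || L) = 268.6 + j168.1 Ω = 316.8∠32.0° Ω.
Step 5 — Source phasor: V = 55.9∠-140.5° V = -43.13 - j35.56 V.
Step 6 — Ohm's law: I = V / Z_total = (-43.13 - j35.56) / (268.6 + j168.1) = -0.1749 - j0.0229 A.
Step 7 — Convert to polar: |I| = 0.1764 A, ∠I = -172.5°.

I = 0.1764∠-172.5° A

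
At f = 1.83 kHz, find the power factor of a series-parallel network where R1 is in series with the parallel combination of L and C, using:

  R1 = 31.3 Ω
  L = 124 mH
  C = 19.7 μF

Step 1 — Angular frequency: ω = 2π·f = 2π·1830 = 1.15e+04 rad/s.
Step 2 — Component impedances:
  R1: Z = R = 31.3 Ω
  L: Z = jωL = j·1.15e+04·0.124 = 0 + j1426 Ω
  C: Z = 1/(jωC) = -j/(ω·C) = 0 - j4.415 Ω
Step 3 — Parallel branch: L || C = 1/(1/L + 1/C) = 0 - j4.428 Ω.
Step 4 — Series with R1: Z_total = R1 + (L || C) = 31.3 - j4.428 Ω = 31.61∠-8.1° Ω.
Step 5 — Power factor: PF = cos(φ) = Re(Z)/|Z| = 31.3/31.612 = 0.9901.
Step 6 — Type: Im(Z) = -4.428 ⇒ leading (phase φ = -8.1°).

PF = 0.9901 (leading, φ = -8.1°)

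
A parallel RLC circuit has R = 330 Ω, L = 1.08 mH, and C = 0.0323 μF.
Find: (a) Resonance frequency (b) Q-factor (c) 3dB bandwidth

Step 1 — Resonance: ω₀ = 1/√(LC) = 1/√(0.00108·3.23e-08) = 1.693e+05 rad/s.
Step 2 — f₀ = ω₀/(2π) = 2.695e+04 Hz.
Step 3 — Parallel Q: Q = R/(ω₀L) = 330/(1.693e+05·0.00108) = 1.805.
Step 4 — Bandwidth: Δω = ω₀/Q = 9.382e+04 rad/s; BW = Δω/(2π) = 1.493e+04 Hz.

(a) f₀ = 2.695e+04 Hz  (b) Q = 1.805  (c) BW = 1.493e+04 Hz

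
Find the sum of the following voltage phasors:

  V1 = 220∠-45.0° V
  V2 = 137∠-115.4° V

Step 1 — Convert each phasor to rectangular form:
  V1 = 220·(cos(-45.0°) + j·sin(-45.0°)) = 155.6 - j155.6 V
  V2 = 137·(cos(-115.4°) + j·sin(-115.4°)) = -58.76 - j123.8 V
Step 2 — Sum components: V_total = 96.8 - j279.3 V.
Step 3 — Convert to polar: |V_total| = 295.6 V, ∠V_total = -70.9°.

V_total = 295.6∠-70.9° V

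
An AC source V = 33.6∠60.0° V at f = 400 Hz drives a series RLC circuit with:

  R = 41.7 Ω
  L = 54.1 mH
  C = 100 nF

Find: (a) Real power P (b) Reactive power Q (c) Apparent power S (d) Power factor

Step 1 — Angular frequency: ω = 2π·f = 2π·400 = 2513 rad/s.
Step 2 — Component impedances:
  R: Z = R = 41.7 Ω
  L: Z = jωL = j·2513·0.0541 = 0 + j136 Ω
  C: Z = 1/(jωC) = -j/(ω·C) = 0 - j3979 Ω
Step 3 — Series combination: Z_total = R + L + C = 41.7 - j3843 Ω = 3843∠-89.4° Ω.
Step 4 — Source phasor: V = 33.6∠60.0° V = 16.8 + j29.1 V.
Step 5 — Current: I = V / Z = -0.007524 + j0.004453 A = 0.008743∠149.4° A.
Step 6 — Complex power: S = V·I* = 0.003187 - j0.2937 VA.
Step 7 — Real power: P = Re(S) = 0.003187 W.
Step 8 — Reactive power: Q = Im(S) = -0.2937 VAR.
Step 9 — Apparent power: |S| = 0.2938 VA.
Step 10 — Power factor: PF = P/|S| = 0.01085 (leading).

(a) P = 0.003187 W  (b) Q = -0.2937 VAR  (c) S = 0.2938 VA  (d) PF = 0.01085 (leading)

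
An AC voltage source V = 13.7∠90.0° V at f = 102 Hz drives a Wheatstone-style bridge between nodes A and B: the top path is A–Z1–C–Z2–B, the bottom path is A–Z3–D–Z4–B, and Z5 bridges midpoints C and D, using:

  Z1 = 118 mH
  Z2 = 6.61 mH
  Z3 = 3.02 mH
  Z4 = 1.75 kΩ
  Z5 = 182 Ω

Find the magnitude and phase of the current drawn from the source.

Step 1 — Angular frequency: ω = 2π·f = 2π·102 = 640.9 rad/s.
Step 2 — Component impedances:
  Z1: Z = jωL = j·640.9·0.118 = 0 + j75.62 Ω
  Z2: Z = jωL = j·640.9·0.00661 = 0 + j4.236 Ω
  Z3: Z = jωL = j·640.9·0.00302 = 0 + j1.935 Ω
  Z4: Z = R = 1750 Ω
  Z5: Z = R = 182 Ω
Step 3 — Bridge requires nodal analysis (the Z5 bridge couples midpoints C and D, so the two paths cannot be reduced to a simple series/parallel combination). Setting node B to ground and injecting 1 A at node A, the 3-node admittance system at A, C, D solves to V_A = Z_AB = 28.71 + j66.35 Ω = 72.3∠66.6° Ω.
Step 4 — Source phasor: V = 13.7∠90.0° V = 0 + j13.7 V.
Step 5 — Ohm's law: I = V / Z_total = (0 + j13.7) / (28.71 + j66.35) = 0.1739 + j0.07525 A.
Step 6 — Convert to polar: |I| = 0.1895 A, ∠I = 23.4°.

I = 0.1895∠23.4° A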